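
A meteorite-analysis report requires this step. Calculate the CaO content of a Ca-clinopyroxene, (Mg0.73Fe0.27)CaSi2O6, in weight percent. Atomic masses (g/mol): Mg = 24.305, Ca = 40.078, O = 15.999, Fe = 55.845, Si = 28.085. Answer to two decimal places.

24.92 wt%

Molar mass of (Mg0.73Fe0.27)CaSi2O6 = 0.73·24.305 + 0.27·55.845 + 1·40.078 + 2·28.085 + 6·15.999 = 225.063 g/mol.
Each formula unit contains 1 Ca, equivalent to 1/1 = 1.0000 mol CaO.
M(CaO) = 1×40.078 + 1×15.999 = 56.077 g/mol.
Mass of CaO per formula unit = 1.0000 × 56.077 = 56.077 g.
CaO wt% = 56.077 / 225.063 × 100 = 24.92%.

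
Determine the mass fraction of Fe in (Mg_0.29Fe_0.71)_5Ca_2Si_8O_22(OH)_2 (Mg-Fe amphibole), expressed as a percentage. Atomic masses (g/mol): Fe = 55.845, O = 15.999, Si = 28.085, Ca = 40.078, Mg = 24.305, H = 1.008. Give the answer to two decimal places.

Formula mass = 1.45·24.305 + 3.55·55.845 + 2·40.078 + 8·28.085 + 24·15.999 + 2·1.008 = 924.320 g/mol, of which 198.250 g is Fe.
So Fe makes up 198.250/924.320 = 0.2145 of the mass, i.e. 21.45%.

21.45 mass %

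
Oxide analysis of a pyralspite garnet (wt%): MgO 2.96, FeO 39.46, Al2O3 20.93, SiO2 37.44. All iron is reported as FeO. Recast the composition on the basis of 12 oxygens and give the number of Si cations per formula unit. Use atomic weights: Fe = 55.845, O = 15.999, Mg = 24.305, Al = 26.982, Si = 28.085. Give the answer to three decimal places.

3.009 Si apfu

MgO (M=40.304): mol = 0.07344; Mg = 0.07344, O = 0.07344.
FeO (M=71.844): mol = 0.54925; Fe = 0.54925, O = 0.54925.
Al2O3 (M=101.961): mol = 0.20527; Al = 0.41054, O = 0.61581.
SiO2 (M=60.083): mol = 0.62314; Si = 0.62314, O = 1.24628.
ΣO = 2.48478; factor = 12/ΣO = 4.82940.
Si apfu = 0.62314 × 4.82940 = 3.009.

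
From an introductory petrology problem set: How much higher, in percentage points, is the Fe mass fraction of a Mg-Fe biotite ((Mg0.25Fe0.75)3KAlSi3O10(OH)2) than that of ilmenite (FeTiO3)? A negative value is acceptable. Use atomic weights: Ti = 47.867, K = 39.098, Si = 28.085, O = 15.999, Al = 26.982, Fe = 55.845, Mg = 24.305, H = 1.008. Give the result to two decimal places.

-11.07 percentage points

M((Mg0.25Fe0.75)3KAlSi3O10(OH)2) = 488.219 g/mol, so wt% Fe = 125.651/488.219 × 100 = 25.74%.
M(FeTiO3) = 151.709 g/mol, so wt% Fe = 55.845/151.709 × 100 = 36.81%.
25.74 − 36.81 = -11.07 pp.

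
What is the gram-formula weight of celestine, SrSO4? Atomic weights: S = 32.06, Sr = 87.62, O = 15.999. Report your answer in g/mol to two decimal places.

183.68 g/mol

Sr: 1 × 87.62 = 87.6200
S: 1 × 32.06 = 32.0600
O: 4 × 15.999 = 63.9960
Summing the contributions gives the formula mass.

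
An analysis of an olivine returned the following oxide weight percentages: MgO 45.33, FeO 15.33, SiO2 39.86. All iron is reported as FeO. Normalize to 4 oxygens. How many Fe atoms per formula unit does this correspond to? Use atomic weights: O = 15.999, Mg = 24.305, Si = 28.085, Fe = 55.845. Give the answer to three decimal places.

MgO: 45.33/40.304 = 1.12470 mol → 1.12470 mol Mg, 1.12470 mol O.
FeO: 15.33/71.844 = 0.21338 mol → 0.21338 mol Fe, 0.21338 mol O.
SiO2: 39.86/60.083 = 0.66342 mol → 0.66342 mol Si, 1.32684 mol O.
Total oxygen = 2.66492 mol. Normalization factor = 4/2.66492 = 1.50098.
Fe per 4 O = 0.21338 × 1.50098 = 0.320.

0.320 Fe apfu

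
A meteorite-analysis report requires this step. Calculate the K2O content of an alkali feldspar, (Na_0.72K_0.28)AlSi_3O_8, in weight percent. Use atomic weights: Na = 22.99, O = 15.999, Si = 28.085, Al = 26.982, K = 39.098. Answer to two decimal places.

4.94 wt%

Molar mass of (Na_0.72K_0.28)AlSi_3O_8 = 0.72·22.99 + 0.28·39.098 + 1·26.982 + 3·28.085 + 8·15.999 = 266.729 g/mol.
Each formula unit contains 0.28 K, equivalent to 0.28/2 = 0.1400 mol K2O.
M(K2O) = 2×39.098 + 1×15.999 = 94.195 g/mol.
Mass of K2O per formula unit = 0.1400 × 94.195 = 13.187 g.
K2O wt% = 13.187 / 266.729 × 100 = 4.94%.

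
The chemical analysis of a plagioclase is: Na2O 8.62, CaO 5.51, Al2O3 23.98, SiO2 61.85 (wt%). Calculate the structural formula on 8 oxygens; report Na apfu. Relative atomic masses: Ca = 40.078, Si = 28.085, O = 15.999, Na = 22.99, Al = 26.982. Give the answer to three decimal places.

0.741 Na apfu

Na2O (M=61.979): mol = 0.13908; Na = 0.27816, O = 0.13908.
CaO (M=56.077): mol = 0.09826; Ca = 0.09826, O = 0.09826.
Al2O3 (M=101.961): mol = 0.23519; Al = 0.47038, O = 0.70557.
SiO2 (M=60.083): mol = 1.02941; Si = 1.02941, O = 2.05882.
ΣO = 3.00173; factor = 8/ΣO = 2.66513.
Na apfu = 0.27816 × 2.66513 = 0.741.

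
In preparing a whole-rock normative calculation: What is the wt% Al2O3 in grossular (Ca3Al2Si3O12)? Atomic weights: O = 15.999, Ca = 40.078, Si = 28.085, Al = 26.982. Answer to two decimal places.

22.64 wt%

Molar mass of Ca3Al2Si3O12 = 3·40.078 + 2·26.982 + 3·28.085 + 12·15.999 = 450.441 g/mol.
Each formula unit contains 2 Al, equivalent to 2/2 = 1.0000 mol Al2O3.
M(Al2O3) = 2×26.982 + 3×15.999 = 101.961 g/mol.
Mass of Al2O3 per formula unit = 1.0000 × 101.961 = 101.961 g.
Al2O3 wt% = 101.961 / 450.441 × 100 = 22.64%.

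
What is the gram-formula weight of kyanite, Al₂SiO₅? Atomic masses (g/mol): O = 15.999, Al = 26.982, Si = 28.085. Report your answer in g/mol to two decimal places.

Al: 2 × 26.982 = 53.9640
Si: 1 × 28.085 = 28.0850
O: 5 × 15.999 = 79.9950
Summing the contributions gives the formula mass.

162.04 g/mol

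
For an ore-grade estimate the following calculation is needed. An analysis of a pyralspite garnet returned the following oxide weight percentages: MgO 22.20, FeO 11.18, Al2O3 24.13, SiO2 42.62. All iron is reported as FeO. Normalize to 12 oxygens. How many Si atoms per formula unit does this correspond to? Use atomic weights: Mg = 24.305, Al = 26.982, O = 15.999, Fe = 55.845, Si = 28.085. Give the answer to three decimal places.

22.20 wt% MgO ÷ 40.304 g/mol = 0.55081 mol, giving 0.55081 Mg and 0.55081 O.
11.18 wt% FeO ÷ 71.844 g/mol = 0.15561 mol, giving 0.15561 Fe and 0.15561 O.
24.13 wt% Al2O3 ÷ 101.961 g/mol = 0.23666 mol, giving 0.47332 Al and 0.70998 O.
42.62 wt% SiO2 ÷ 60.083 g/mol = 0.70935 mol, giving 0.70935 Si and 1.41870 O.
Oxygen sums to 2.83510; scaling by 12/2.83510 = 4.23265 puts the formula on 12 O.
Si: 0.70935 × 4.23265 = 3.002 atoms per formula unit.

3.002 Si apfu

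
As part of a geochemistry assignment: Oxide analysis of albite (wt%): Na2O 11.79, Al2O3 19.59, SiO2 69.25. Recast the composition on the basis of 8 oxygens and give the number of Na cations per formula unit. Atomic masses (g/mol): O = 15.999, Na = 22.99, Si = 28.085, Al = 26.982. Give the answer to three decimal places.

0.991 Na apfu

Na2O: 11.79/61.979 = 0.19023 mol → 0.38046 mol Na, 0.19023 mol O.
Al2O3: 19.59/101.961 = 0.19213 mol → 0.38426 mol Al, 0.57639 mol O.
SiO2: 69.25/60.083 = 1.15257 mol → 1.15257 mol Si, 2.30514 mol O.
Total oxygen = 3.07176 mol. Normalization factor = 8/3.07176 = 2.60437.
Na per 8 O = 0.38046 × 2.60437 = 0.991.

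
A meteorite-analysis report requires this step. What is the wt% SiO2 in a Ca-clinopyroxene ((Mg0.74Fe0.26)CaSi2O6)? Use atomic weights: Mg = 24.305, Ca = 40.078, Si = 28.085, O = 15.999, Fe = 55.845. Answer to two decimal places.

53.47 wt%

Formula mass = 224.747 g/mol.
2 Si → 2.0000 mol SiO2 per formula unit; M(SiO2) = 60.083, so SiO2 mass = 120.166 g.
120.166/224.747 × 100 = 53.47 wt%.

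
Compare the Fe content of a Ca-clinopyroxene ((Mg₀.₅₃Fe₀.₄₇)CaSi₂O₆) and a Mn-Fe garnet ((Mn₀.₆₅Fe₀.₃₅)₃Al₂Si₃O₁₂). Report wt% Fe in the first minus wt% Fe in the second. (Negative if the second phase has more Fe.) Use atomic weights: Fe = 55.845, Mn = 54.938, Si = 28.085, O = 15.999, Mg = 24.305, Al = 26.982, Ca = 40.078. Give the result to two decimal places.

Fe in (Mg₀.₅₃Fe₀.₄₇)CaSi₂O₆: molar mass 231.371 g/mol; 0.47×55.845 = 26.247 g → 11.34 wt%.
Fe in (Mn₀.₆₅Fe₀.₃₅)₃Al₂Si₃O₁₂: molar mass 495.973 g/mol; 1.05×55.845 = 58.637 g → 11.82 wt%.
Difference = 11.34 − 11.82 = -0.48 percentage points.

-0.48 percentage points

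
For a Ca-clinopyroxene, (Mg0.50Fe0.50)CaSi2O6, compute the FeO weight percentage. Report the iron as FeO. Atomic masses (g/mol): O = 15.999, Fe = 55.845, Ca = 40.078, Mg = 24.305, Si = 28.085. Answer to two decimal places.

15.46 wt%

M((Mg0.50Fe0.50)CaSi2O6) = 232.317 g/mol; M(FeO) = 71.844 g/mol.
Moles FeO per formula unit = 0.50 Fe ÷ 1 = 0.5000.
FeO fraction = (0.5000 × 71.844) / 232.317 = 35.922/232.317 = 0.1546.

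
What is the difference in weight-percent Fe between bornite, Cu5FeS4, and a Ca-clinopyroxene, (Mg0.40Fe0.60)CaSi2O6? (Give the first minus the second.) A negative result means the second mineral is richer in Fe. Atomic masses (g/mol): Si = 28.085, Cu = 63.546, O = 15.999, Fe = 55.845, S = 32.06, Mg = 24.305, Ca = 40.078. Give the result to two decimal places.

-3.10 percentage points

M(Cu5FeS4) = 501.815 g/mol, so wt% Fe = 55.845/501.815 × 100 = 11.13%.
M((Mg0.40Fe0.60)CaSi2O6) = 235.471 g/mol, so wt% Fe = 33.507/235.471 × 100 = 14.23%.
11.13 − 14.23 = -3.10 pp.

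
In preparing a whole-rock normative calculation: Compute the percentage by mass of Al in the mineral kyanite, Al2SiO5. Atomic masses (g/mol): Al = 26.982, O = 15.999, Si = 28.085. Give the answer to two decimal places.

Molar mass of Al2SiO5: 2*26.982 + 1*28.085 + 5*15.999 = 162.044 g/mol.
Mass of Al per formula unit: 2 × 26.982 = 53.964 g.
Weight fraction Al = 53.964 / 162.044 = 0.3330.

33.30 wt%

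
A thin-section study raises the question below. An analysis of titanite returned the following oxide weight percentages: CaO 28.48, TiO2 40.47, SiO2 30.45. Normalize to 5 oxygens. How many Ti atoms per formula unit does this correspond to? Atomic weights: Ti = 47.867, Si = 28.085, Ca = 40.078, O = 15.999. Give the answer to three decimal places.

0.999 Ti apfu

28.48 wt% CaO ÷ 56.077 g/mol = 0.50787 mol, giving 0.50787 Ca and 0.50787 O.
40.47 wt% TiO2 ÷ 79.865 g/mol = 0.50673 mol, giving 0.50673 Ti and 1.01346 O.
30.45 wt% SiO2 ÷ 60.083 g/mol = 0.50680 mol, giving 0.50680 Si and 1.01360 O.
Oxygen sums to 2.53493; scaling by 5/2.53493 = 1.97244 puts the formula on 5 O.
Ti: 0.50673 × 1.97244 = 0.999 atoms per formula unit.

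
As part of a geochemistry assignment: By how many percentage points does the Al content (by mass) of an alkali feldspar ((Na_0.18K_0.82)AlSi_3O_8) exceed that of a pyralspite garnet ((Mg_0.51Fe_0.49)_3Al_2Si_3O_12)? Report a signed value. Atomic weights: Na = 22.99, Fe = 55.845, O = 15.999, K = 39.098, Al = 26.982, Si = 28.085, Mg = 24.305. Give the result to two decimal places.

-2.21 percentage points

Al in (Na_0.18K_0.82)AlSi_3O_8: molar mass 275.428 g/mol; 1×26.982 = 26.982 g → 9.80 wt%.
Al in (Mg_0.51Fe_0.49)_3Al_2Si_3O_12: molar mass 449.486 g/mol; 2×26.982 = 53.964 g → 12.01 wt%.
Difference = 9.80 − 12.01 = -2.21 percentage points.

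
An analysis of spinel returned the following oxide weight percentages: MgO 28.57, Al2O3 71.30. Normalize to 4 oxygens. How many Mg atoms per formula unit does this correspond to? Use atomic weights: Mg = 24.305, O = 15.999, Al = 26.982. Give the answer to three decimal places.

1.010 Mg apfu

28.57 wt% MgO ÷ 40.304 g/mol = 0.70886 mol, giving 0.70886 Mg and 0.70886 O.
71.30 wt% Al2O3 ÷ 101.961 g/mol = 0.69929 mol, giving 1.39858 Al and 2.09787 O.
Oxygen sums to 2.80673; scaling by 4/2.80673 = 1.42515 puts the formula on 4 O.
Mg: 0.70886 × 1.42515 = 1.010 atoms per formula unit.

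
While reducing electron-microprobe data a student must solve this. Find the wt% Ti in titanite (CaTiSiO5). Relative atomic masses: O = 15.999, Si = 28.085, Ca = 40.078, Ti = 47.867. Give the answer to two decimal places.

24.42 wt%

Formula mass = 1·40.078 + 1·47.867 + 1·28.085 + 5·15.999 = 196.025 g/mol, of which 47.867 g is Ti.
So Ti makes up 47.867/196.025 = 0.2442 of the mass, i.e. 24.42%.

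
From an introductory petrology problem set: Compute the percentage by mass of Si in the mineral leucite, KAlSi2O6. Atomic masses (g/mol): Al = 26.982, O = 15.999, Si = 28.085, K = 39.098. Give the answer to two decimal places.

25.74 mass %

Molar mass of KAlSi2O6: 1*39.098 + 1*26.982 + 2*28.085 + 6*15.999 = 218.244 g/mol.
Mass of Si per formula unit: 2 × 28.085 = 56.170 g.
Weight fraction Si = 56.170 / 218.244 = 0.2574.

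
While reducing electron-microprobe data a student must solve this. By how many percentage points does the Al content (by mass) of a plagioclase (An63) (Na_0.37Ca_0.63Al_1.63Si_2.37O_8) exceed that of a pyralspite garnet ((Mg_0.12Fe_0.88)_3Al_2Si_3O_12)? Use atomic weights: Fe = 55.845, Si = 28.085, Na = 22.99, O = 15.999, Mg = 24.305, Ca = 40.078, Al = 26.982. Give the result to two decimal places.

5.06 percentage points

M(Na_0.37Ca_0.63Al_1.63Si_2.37O_8) = 272.290 g/mol, so wt% Al = 43.981/272.290 × 100 = 16.15%.
M((Mg_0.12Fe_0.88)_3Al_2Si_3O_12) = 486.388 g/mol, so wt% Al = 53.964/486.388 × 100 = 11.09%.
16.15 − 11.09 = 5.06 pp.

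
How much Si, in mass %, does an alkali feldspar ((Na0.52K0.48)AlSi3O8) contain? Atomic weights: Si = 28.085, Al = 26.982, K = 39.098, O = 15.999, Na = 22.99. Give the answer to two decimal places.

31.21 mass %

Molar mass of (Na0.52K0.48)AlSi3O8: 0.52·22.99 + 0.48·39.098 + 1·26.982 + 3·28.085 + 8·15.999 = 269.951 g/mol.
Mass of Si per formula unit: 3 × 28.085 = 84.255 g.
Weight fraction Si = 84.255 / 269.951 = 0.3121.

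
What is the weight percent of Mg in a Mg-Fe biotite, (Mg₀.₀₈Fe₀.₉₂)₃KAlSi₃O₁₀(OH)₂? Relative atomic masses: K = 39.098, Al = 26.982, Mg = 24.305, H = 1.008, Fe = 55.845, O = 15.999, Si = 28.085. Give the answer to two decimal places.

Formula mass = 0.24×24.305 + 2.76×55.845 + 1×39.098 + 1×26.982 + 3×28.085 + 12×15.999 + 2×1.008 = 504.304 g/mol, of which 5.833 g is Mg.
So Mg makes up 5.833/504.304 = 0.0116 of the mass, i.e. 1.16%.

1.16 wt%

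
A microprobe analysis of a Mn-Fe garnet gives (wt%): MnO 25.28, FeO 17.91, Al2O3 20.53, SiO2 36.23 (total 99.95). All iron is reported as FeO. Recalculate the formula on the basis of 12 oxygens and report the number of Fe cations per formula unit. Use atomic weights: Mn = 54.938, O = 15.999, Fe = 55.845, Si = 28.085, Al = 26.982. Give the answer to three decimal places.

1.238 Fe apfu

25.28 wt% MnO ÷ 70.937 g/mol = 0.35637 mol, giving 0.35637 Mn and 0.35637 O.
17.91 wt% FeO ÷ 71.844 g/mol = 0.24929 mol, giving 0.24929 Fe and 0.24929 O.
20.53 wt% Al2O3 ÷ 101.961 g/mol = 0.20135 mol, giving 0.40270 Al and 0.60405 O.
36.23 wt% SiO2 ÷ 60.083 g/mol = 0.60300 mol, giving 0.60300 Si and 1.20600 O.
Oxygen sums to 2.41571; scaling by 12/2.41571 = 4.96748 puts the formula on 12 O.
Fe: 0.24929 × 4.96748 = 1.238 atoms per formula unit.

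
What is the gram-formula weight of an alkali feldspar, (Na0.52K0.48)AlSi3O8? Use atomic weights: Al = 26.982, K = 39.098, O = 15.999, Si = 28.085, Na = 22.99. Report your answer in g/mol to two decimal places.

269.95 g/mol

M = 0.52·22.99 + 0.48·39.098 + 1·26.982 + 3·28.085 + 8·15.999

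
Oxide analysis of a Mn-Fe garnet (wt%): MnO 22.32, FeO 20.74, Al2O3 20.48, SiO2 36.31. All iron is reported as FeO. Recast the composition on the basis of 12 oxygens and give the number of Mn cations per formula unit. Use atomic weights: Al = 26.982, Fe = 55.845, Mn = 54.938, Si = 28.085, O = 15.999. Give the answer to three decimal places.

MnO (M=70.937): mol = 0.31465; Mn = 0.31465, O = 0.31465.
FeO (M=71.844): mol = 0.28868; Fe = 0.28868, O = 0.28868.
Al2O3 (M=101.961): mol = 0.20086; Al = 0.40172, O = 0.60258.
SiO2 (M=60.083): mol = 0.60433; Si = 0.60433, O = 1.20866.
ΣO = 2.41457; factor = 12/ΣO = 4.96983.
Mn apfu = 0.31465 × 4.96983 = 1.564.

1.564 Mn apfu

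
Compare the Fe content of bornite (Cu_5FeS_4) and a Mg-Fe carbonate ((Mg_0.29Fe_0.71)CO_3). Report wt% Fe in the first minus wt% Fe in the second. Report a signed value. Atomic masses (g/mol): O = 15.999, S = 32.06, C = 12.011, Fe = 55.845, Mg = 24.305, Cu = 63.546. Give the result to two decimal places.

-26.03 percentage points

Fe in Cu_5FeS_4: molar mass 501.815 g/mol; 1×55.845 = 55.845 g → 11.13 wt%.
Fe in (Mg_0.29Fe_0.71)CO_3: molar mass 106.706 g/mol; 0.71×55.845 = 39.650 g → 37.16 wt%.
Difference = 11.13 − 37.16 = -26.03 percentage points.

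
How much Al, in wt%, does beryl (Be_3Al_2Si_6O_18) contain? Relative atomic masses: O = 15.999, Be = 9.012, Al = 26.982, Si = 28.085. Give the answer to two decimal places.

Formula mass = 3*9.012 + 2*26.982 + 6*28.085 + 18*15.999 = 537.492 g/mol, of which 53.964 g is Al.
So Al makes up 53.964/537.492 = 0.1004 of the mass, i.e. 10.04%.

10.04 wt%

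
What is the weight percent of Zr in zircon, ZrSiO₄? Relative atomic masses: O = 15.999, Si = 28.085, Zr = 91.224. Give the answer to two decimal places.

Molar mass of ZrSiO₄: 1·91.224 + 1·28.085 + 4·15.999 = 183.305 g/mol.
Mass of Zr per formula unit: 1 × 91.224 = 91.224 g.
Weight fraction Zr = 91.224 / 183.305 = 0.4977.

49.77 mass %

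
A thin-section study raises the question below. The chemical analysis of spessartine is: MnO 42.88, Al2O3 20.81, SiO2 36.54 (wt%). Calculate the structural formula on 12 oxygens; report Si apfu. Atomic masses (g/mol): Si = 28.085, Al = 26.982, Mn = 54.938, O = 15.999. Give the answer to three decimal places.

MnO (M=70.937): mol = 0.60448; Mn = 0.60448, O = 0.60448.
Al2O3 (M=101.961): mol = 0.20410; Al = 0.40820, O = 0.61230.
SiO2 (M=60.083): mol = 0.60816; Si = 0.60816, O = 1.21632.
ΣO = 2.43310; factor = 12/ΣO = 4.93198.
Si apfu = 0.60816 × 4.93198 = 2.999.

2.999 Si apfu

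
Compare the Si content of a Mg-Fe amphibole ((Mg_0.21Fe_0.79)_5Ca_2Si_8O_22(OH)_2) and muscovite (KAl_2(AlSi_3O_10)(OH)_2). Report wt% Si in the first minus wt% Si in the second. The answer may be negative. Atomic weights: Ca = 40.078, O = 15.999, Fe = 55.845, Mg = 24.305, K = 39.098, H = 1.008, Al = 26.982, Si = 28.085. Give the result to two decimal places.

2.83 percentage points

Si in (Mg_0.21Fe_0.79)_5Ca_2Si_8O_22(OH)_2: molar mass 936.936 g/mol; 8×28.085 = 224.680 g → 23.98 wt%.
Si in KAl_2(AlSi_3O_10)(OH)_2: molar mass 398.303 g/mol; 3×28.085 = 84.255 g → 21.15 wt%.
Difference = 23.98 − 21.15 = 2.83 percentage points.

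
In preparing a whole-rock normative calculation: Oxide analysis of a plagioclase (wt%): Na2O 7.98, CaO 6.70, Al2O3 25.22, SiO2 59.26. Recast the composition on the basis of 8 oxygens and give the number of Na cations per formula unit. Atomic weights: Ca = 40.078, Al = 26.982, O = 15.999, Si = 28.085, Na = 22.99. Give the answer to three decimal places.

7.98 wt% Na2O ÷ 61.979 g/mol = 0.12875 mol, giving 0.25750 Na and 0.12875 O.
6.70 wt% CaO ÷ 56.077 g/mol = 0.11948 mol, giving 0.11948 Ca and 0.11948 O.
25.22 wt% Al2O3 ÷ 101.961 g/mol = 0.24735 mol, giving 0.49470 Al and 0.74205 O.
59.26 wt% SiO2 ÷ 60.083 g/mol = 0.98630 mol, giving 0.98630 Si and 1.97260 O.
Oxygen sums to 2.96288; scaling by 8/2.96288 = 2.70008 puts the formula on 8 O.
Na: 0.25750 × 2.70008 = 0.695 atoms per formula unit.

0.695 Na apfu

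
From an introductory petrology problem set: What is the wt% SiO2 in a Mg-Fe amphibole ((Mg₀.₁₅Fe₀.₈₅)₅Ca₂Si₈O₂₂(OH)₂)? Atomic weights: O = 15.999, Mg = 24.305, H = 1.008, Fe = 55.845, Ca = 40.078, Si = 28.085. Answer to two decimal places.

Molar mass of (Mg₀.₁₅Fe₀.₈₅)₅Ca₂Si₈O₂₂(OH)₂ = 0.75*24.305 + 4.25*55.845 + 2*40.078 + 8*28.085 + 24*15.999 + 2*1.008 = 946.398 g/mol.
Each formula unit contains 8 Si, equivalent to 8/1 = 8.0000 mol SiO2.
M(SiO2) = 1×28.085 + 2×15.999 = 60.083 g/mol.
Mass of SiO2 per formula unit = 8.0000 × 60.083 = 480.664 g.
SiO2 wt% = 480.664 / 946.398 × 100 = 50.79%.

50.79 wt%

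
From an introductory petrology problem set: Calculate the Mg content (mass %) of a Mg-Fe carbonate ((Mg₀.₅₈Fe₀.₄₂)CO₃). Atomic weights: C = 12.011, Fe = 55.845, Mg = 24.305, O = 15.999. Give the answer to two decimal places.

M((Mg₀.₅₈Fe₀.₄₂)CO₃) = 97.560 g/mol.
Mg contributes 0.58 × 24.305 = 14.097 g per mole.
14.097/97.560 = 0.1445 → 14.45%.

14.45 mass %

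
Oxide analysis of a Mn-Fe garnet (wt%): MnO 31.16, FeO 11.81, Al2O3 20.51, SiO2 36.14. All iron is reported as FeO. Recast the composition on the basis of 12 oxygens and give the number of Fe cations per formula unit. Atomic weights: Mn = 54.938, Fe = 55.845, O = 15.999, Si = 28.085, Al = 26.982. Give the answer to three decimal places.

0.818 Fe apfu

MnO (M=70.937): mol = 0.43926; Mn = 0.43926, O = 0.43926.
FeO (M=71.844): mol = 0.16438; Fe = 0.16438, O = 0.16438.
Al2O3 (M=101.961): mol = 0.20116; Al = 0.40232, O = 0.60348.
SiO2 (M=60.083): mol = 0.60150; Si = 0.60150, O = 1.20300.
ΣO = 2.41012; factor = 12/ΣO = 4.97901.
Fe apfu = 0.16438 × 4.97901 = 0.818.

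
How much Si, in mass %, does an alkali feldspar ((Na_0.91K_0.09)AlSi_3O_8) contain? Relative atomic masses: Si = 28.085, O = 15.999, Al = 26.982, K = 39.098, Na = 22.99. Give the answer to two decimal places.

M((Na_0.91K_0.09)AlSi_3O_8) = 263.669 g/mol.
Si contributes 3 × 28.085 = 84.255 g per mole.
84.255/263.669 = 0.3195 → 31.95%.

31.95 mass %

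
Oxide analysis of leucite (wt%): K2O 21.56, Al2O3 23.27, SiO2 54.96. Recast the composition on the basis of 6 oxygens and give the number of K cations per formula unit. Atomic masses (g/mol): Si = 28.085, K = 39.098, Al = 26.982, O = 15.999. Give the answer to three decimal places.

21.56 wt% K2O ÷ 94.195 g/mol = 0.22889 mol, giving 0.45778 K and 0.22889 O.
23.27 wt% Al2O3 ÷ 101.961 g/mol = 0.22822 mol, giving 0.45644 Al and 0.68466 O.
54.96 wt% SiO2 ÷ 60.083 g/mol = 0.91473 mol, giving 0.91473 Si and 1.82946 O.
Oxygen sums to 2.74301; scaling by 6/2.74301 = 2.18738 puts the formula on 6 O.
K: 0.45778 × 2.18738 = 1.001 atoms per formula unit.

1.001 K apfu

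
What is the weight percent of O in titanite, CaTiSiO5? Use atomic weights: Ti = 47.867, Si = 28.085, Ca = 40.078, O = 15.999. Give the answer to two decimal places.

Formula mass = 1×40.078 + 1×47.867 + 1×28.085 + 5×15.999 = 196.025 g/mol, of which 79.995 g is O.
So O makes up 79.995/196.025 = 0.4081 of the mass, i.e. 40.81%.

40.81 mass %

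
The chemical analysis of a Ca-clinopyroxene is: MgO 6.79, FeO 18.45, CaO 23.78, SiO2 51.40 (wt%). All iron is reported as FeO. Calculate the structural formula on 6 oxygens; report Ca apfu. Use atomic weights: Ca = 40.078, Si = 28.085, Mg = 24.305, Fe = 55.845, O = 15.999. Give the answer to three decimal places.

MgO: 6.79/40.304 = 0.16847 mol → 0.16847 mol Mg, 0.16847 mol O.
FeO: 18.45/71.844 = 0.25681 mol → 0.25681 mol Fe, 0.25681 mol O.
CaO: 23.78/56.077 = 0.42406 mol → 0.42406 mol Ca, 0.42406 mol O.
SiO2: 51.40/60.083 = 0.85548 mol → 0.85548 mol Si, 1.71096 mol O.
Total oxygen = 2.56030 mol. Normalization factor = 6/2.56030 = 2.34348.
Ca per 6 O = 0.42406 × 2.34348 = 0.994.

0.994 Ca apfu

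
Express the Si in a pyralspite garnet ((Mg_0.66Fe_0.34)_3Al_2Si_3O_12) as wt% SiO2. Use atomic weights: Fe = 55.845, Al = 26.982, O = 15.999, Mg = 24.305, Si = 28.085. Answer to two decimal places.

Formula mass = 435.293 g/mol.
3 Si → 3.0000 mol SiO2 per formula unit; M(SiO2) = 60.083, so SiO2 mass = 180.249 g.
180.249/435.293 × 100 = 41.41 wt%.

41.41 wt%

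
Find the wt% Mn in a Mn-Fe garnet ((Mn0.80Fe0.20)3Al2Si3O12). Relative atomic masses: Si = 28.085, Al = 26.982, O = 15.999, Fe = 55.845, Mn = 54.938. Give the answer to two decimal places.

Formula mass = 2.40×54.938 + 0.60×55.845 + 2×26.982 + 3×28.085 + 12×15.999 = 495.565 g/mol, of which 131.851 g is Mn.
So Mn makes up 131.851/495.565 = 0.2661 of the mass, i.e. 26.61%.

26.61 wt%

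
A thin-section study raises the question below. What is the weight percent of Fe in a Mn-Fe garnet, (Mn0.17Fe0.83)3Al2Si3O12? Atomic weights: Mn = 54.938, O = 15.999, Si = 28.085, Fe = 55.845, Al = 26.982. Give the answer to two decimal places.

Formula mass = 0.51*54.938 + 2.49*55.845 + 2*26.982 + 3*28.085 + 12*15.999 = 497.279 g/mol, of which 139.054 g is Fe.
So Fe makes up 139.054/497.279 = 0.2796 of the mass, i.e. 27.96%.

27.96 mass %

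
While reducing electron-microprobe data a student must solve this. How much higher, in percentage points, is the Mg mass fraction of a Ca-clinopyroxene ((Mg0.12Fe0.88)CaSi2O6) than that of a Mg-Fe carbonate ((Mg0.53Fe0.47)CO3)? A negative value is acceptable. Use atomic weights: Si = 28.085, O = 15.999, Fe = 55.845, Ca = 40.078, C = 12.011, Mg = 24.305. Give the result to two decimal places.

-11.80 percentage points

Mg in (Mg0.12Fe0.88)CaSi2O6: molar mass 244.302 g/mol; 0.12×24.305 = 2.917 g → 1.19 wt%.
Mg in (Mg0.53Fe0.47)CO3: molar mass 99.137 g/mol; 0.53×24.305 = 12.882 g → 12.99 wt%.
Difference = 1.19 − 12.99 = -11.80 percentage points.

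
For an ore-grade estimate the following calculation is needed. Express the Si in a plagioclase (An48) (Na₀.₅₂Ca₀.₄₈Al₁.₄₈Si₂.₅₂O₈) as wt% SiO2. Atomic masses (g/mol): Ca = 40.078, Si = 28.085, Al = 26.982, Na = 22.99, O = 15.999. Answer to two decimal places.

Molar mass of Na₀.₅₂Ca₀.₄₈Al₁.₄₈Si₂.₅₂O₈ = 0.52×22.99 + 0.48×40.078 + 1.48×26.982 + 2.52×28.085 + 8×15.999 = 269.892 g/mol.
Each formula unit contains 2.52 Si, equivalent to 2.52/1 = 2.5200 mol SiO2.
M(SiO2) = 1×28.085 + 2×15.999 = 60.083 g/mol.
Mass of SiO2 per formula unit = 2.5200 × 60.083 = 151.409 g.
SiO2 wt% = 151.409 / 269.892 × 100 = 56.10%.

56.10 wt%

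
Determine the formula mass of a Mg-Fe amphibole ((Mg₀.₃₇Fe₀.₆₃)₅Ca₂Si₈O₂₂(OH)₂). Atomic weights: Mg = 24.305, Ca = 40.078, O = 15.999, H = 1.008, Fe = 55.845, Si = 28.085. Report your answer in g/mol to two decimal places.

The formula mass is the sum 1.85(24.305) + 3.15(55.845) + 2(40.078) + 8(28.085) + 24(15.999) + 2(1.008).

911.70 g/mol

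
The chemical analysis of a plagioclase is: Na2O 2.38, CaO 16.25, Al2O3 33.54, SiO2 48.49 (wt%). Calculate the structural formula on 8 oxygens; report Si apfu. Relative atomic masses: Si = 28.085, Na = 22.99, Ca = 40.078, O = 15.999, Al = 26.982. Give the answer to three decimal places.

2.38 wt% Na2O ÷ 61.979 g/mol = 0.03840 mol, giving 0.07680 Na and 0.03840 O.
16.25 wt% CaO ÷ 56.077 g/mol = 0.28978 mol, giving 0.28978 Ca and 0.28978 O.
33.54 wt% Al2O3 ÷ 101.961 g/mol = 0.32895 mol, giving 0.65790 Al and 0.98685 O.
48.49 wt% SiO2 ÷ 60.083 g/mol = 0.80705 mol, giving 0.80705 Si and 1.61410 O.
Oxygen sums to 2.92913; scaling by 8/2.92913 = 2.73119 puts the formula on 8 O.
Si: 0.80705 × 2.73119 = 2.204 atoms per formula unit.

2.204 Si apfu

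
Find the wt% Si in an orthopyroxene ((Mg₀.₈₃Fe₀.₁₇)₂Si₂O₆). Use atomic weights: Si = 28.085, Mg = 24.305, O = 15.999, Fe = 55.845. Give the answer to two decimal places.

Formula mass = 1.66·24.305 + 0.34·55.845 + 2·28.085 + 6·15.999 = 211.498 g/mol, of which 56.170 g is Si.
So Si makes up 56.170/211.498 = 0.2656 of the mass, i.e. 26.56%.

26.56 mass %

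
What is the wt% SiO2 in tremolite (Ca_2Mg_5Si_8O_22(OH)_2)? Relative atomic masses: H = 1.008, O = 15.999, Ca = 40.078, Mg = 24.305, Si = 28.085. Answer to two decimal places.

Formula mass = 812.353 g/mol.
8 Si → 8.0000 mol SiO2 per formula unit; M(SiO2) = 60.083, so SiO2 mass = 480.664 g.
480.664/812.353 × 100 = 59.17 wt%.

59.17 wt%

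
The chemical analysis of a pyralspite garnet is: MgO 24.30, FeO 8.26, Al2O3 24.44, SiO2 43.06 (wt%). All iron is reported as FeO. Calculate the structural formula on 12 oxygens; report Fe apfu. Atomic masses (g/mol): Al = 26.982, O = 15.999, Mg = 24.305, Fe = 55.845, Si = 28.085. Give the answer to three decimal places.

0.481 Fe apfu

MgO (M=40.304): mol = 0.60292; Mg = 0.60292, O = 0.60292.
FeO (M=71.844): mol = 0.11497; Fe = 0.11497, O = 0.11497.
Al2O3 (M=101.961): mol = 0.23970; Al = 0.47940, O = 0.71910.
SiO2 (M=60.083): mol = 0.71668; Si = 0.71668, O = 1.43336.
ΣO = 2.87035; factor = 12/ΣO = 4.18067.
Fe apfu = 0.11497 × 4.18067 = 0.481.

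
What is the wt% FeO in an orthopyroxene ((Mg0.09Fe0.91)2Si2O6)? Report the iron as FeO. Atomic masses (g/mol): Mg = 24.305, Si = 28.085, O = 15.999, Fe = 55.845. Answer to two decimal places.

50.65 wt%

M((Mg0.09Fe0.91)2Si2O6) = 258.177 g/mol; M(FeO) = 71.844 g/mol.
Moles FeO per formula unit = 1.82 Fe ÷ 1 = 1.8200.
FeO fraction = (1.8200 × 71.844) / 258.177 = 130.756/258.177 = 0.5065.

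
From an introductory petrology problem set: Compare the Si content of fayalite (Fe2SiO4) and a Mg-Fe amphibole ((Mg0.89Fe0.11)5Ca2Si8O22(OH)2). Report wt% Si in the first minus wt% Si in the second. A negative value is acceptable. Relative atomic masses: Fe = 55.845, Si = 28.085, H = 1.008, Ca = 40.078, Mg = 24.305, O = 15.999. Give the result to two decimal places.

First mineral: 28.085 g Si in 203.771 g formula = 13.78 wt% Si.
Second mineral: 224.680 g Si in 829.700 g formula = 27.08 wt% Si.
13.78% − 27.08% gives a difference of -13.30 percentage points.

-13.30 percentage points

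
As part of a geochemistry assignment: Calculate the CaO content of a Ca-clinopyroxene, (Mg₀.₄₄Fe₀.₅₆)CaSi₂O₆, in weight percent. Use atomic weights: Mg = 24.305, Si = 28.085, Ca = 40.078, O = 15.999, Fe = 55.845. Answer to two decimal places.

23.94 wt%

Formula mass = 234.209 g/mol.
1 Ca → 1.0000 mol CaO per formula unit; M(CaO) = 56.077, so CaO mass = 56.077 g.
56.077/234.209 × 100 = 23.94 wt%.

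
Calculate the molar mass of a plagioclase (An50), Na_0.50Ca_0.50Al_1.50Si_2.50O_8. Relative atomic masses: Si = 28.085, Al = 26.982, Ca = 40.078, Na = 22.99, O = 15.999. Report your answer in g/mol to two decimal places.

270.21 g/mol

Na: 0.50 × 22.99 = 11.4950
Ca: 0.50 × 40.078 = 20.0390
Al: 1.50 × 26.982 = 40.4730
Si: 2.50 × 28.085 = 70.2125
O: 8 × 15.999 = 127.9920
Summing the contributions gives the formula mass.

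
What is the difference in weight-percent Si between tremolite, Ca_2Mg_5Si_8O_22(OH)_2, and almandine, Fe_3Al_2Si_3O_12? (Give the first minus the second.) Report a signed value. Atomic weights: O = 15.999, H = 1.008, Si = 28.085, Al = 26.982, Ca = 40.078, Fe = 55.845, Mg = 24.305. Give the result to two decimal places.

10.73 percentage points

M(Ca_2Mg_5Si_8O_22(OH)_2) = 812.353 g/mol, so wt% Si = 224.680/812.353 × 100 = 27.66%.
M(Fe_3Al_2Si_3O_12) = 497.742 g/mol, so wt% Si = 84.255/497.742 × 100 = 16.93%.
27.66 − 16.93 = 10.73 pp.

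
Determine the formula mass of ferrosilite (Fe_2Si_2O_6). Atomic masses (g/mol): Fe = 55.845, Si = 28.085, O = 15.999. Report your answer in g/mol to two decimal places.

263.85 g/mol

M = 2*55.845 + 2*28.085 + 6*15.999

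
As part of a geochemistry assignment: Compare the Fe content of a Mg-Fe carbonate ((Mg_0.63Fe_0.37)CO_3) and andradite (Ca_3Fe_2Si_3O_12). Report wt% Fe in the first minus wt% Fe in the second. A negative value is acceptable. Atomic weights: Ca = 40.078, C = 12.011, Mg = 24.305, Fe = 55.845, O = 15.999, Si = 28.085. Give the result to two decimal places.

-0.45 percentage points

Fe in (Mg_0.63Fe_0.37)CO_3: molar mass 95.983 g/mol; 0.37×55.845 = 20.663 g → 21.53 wt%.
Fe in Ca_3Fe_2Si_3O_12: molar mass 508.167 g/mol; 2×55.845 = 111.690 g → 21.98 wt%.
Difference = 21.53 − 21.98 = -0.45 percentage points.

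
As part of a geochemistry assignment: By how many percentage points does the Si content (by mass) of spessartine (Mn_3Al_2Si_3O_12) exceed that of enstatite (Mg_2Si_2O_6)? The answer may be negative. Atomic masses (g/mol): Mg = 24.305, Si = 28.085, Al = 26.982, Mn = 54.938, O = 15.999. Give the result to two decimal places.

First mineral: 84.255 g Si in 495.021 g formula = 17.02 wt% Si.
Second mineral: 56.170 g Si in 200.774 g formula = 27.98 wt% Si.
17.02% − 27.98% gives a difference of -10.96 percentage points.

-10.96 percentage points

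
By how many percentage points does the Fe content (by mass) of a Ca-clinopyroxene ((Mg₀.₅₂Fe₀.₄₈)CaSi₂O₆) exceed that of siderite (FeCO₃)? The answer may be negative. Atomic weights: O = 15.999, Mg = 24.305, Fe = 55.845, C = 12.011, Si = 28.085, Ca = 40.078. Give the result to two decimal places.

First mineral: 26.806 g Fe in 231.686 g formula = 11.57 wt% Fe.
Second mineral: 55.845 g Fe in 115.853 g formula = 48.20 wt% Fe.
11.57% − 48.20% gives a difference of -36.63 percentage points.

-36.63 percentage points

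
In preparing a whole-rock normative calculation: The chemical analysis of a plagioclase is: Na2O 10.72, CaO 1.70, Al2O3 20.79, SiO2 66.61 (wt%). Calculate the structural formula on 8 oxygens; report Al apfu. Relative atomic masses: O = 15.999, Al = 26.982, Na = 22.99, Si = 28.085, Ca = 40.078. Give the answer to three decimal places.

1.076 Al apfu

Na2O (M=61.979): mol = 0.17296; Na = 0.34592, O = 0.17296.
CaO (M=56.077): mol = 0.03032; Ca = 0.03032, O = 0.03032.
Al2O3 (M=101.961): mol = 0.20390; Al = 0.40780, O = 0.61170.
SiO2 (M=60.083): mol = 1.10863; Si = 1.10863, O = 2.21726.
ΣO = 3.03224; factor = 8/ΣO = 2.63831.
Al apfu = 0.40780 × 2.63831 = 1.076.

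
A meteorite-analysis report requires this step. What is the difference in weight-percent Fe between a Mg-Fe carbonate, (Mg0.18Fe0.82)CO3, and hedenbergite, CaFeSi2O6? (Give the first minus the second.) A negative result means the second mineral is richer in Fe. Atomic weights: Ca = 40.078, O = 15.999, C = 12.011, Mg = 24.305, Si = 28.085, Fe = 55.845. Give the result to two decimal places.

19.05 percentage points

M((Mg0.18Fe0.82)CO3) = 110.176 g/mol, so wt% Fe = 45.793/110.176 × 100 = 41.56%.
M(CaFeSi2O6) = 248.087 g/mol, so wt% Fe = 55.845/248.087 × 100 = 22.51%.
41.56 − 22.51 = 19.05 pp.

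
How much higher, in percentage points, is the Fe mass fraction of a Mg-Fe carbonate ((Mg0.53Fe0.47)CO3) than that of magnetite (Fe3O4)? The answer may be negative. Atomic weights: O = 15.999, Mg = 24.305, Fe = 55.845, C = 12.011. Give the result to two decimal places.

-45.88 percentage points

M((Mg0.53Fe0.47)CO3) = 99.137 g/mol, so wt% Fe = 26.247/99.137 × 100 = 26.48%.
M(Fe3O4) = 231.531 g/mol, so wt% Fe = 167.535/231.531 × 100 = 72.36%.
26.48 − 72.36 = -45.88 pp.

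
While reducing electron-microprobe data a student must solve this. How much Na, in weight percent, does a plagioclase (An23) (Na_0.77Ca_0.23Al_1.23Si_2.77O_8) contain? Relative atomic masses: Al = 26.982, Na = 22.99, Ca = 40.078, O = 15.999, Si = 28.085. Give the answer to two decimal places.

6.66 weight percent

M(Na_0.77Ca_0.23Al_1.23Si_2.77O_8) = 265.896 g/mol.
Na contributes 0.77 × 22.99 = 17.702 g per mole.
17.702/265.896 = 0.0666 → 6.66%.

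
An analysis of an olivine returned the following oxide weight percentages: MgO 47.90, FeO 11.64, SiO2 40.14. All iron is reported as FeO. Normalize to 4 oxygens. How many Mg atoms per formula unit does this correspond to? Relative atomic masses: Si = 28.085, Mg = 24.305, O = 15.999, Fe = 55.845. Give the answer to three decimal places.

1.769 Mg apfu

MgO: 47.90/40.304 = 1.18847 mol → 1.18847 mol Mg, 1.18847 mol O.
FeO: 11.64/71.844 = 0.16202 mol → 0.16202 mol Fe, 0.16202 mol O.
SiO2: 40.14/60.083 = 0.66808 mol → 0.66808 mol Si, 1.33616 mol O.
Total oxygen = 2.68665 mol. Normalization factor = 4/2.68665 = 1.48884.
Mg per 4 O = 1.18847 × 1.48884 = 1.769.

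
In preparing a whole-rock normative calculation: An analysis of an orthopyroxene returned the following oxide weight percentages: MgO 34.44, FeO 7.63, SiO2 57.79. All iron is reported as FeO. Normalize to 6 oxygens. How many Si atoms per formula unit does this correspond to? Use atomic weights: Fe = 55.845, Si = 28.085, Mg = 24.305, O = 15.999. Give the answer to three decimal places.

MgO (M=40.304): mol = 0.85451; Mg = 0.85451, O = 0.85451.
FeO (M=71.844): mol = 0.10620; Fe = 0.10620, O = 0.10620.
SiO2 (M=60.083): mol = 0.96184; Si = 0.96184, O = 1.92368.
ΣO = 2.88439; factor = 6/ΣO = 2.08016.
Si apfu = 0.96184 × 2.08016 = 2.001.

2.001 Si apfu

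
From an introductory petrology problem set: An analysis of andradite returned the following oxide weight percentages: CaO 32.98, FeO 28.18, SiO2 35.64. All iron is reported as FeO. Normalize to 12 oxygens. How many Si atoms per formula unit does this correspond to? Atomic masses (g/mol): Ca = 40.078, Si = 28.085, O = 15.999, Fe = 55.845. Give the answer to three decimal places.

CaO (M=56.077): mol = 0.58812; Ca = 0.58812, O = 0.58812.
FeO (M=71.844): mol = 0.39224; Fe = 0.39224, O = 0.39224.
SiO2 (M=60.083): mol = 0.59318; Si = 0.59318, O = 1.18636.
ΣO = 2.16672; factor = 12/ΣO = 5.53833.
Si apfu = 0.59318 × 5.53833 = 3.285.

3.285 Si apfu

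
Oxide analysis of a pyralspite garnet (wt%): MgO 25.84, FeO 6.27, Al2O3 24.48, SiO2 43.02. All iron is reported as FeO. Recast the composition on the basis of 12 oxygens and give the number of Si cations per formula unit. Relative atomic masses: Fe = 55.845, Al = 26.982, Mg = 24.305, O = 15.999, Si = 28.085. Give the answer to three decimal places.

MgO: 25.84/40.304 = 0.64113 mol → 0.64113 mol Mg, 0.64113 mol O.
FeO: 6.27/71.844 = 0.08727 mol → 0.08727 mol Fe, 0.08727 mol O.
Al2O3: 24.48/101.961 = 0.24009 mol → 0.48018 mol Al, 0.72027 mol O.
SiO2: 43.02/60.083 = 0.71601 mol → 0.71601 mol Si, 1.43202 mol O.
Total oxygen = 2.88069 mol. Normalization factor = 12/2.88069 = 4.16567.
Si per 12 O = 0.71601 × 4.16567 = 2.983.

2.983 Si apfu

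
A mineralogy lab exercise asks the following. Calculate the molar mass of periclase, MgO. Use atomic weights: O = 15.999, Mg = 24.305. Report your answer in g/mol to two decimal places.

40.30 g/mol

Mg: 1 × 24.305 = 24.3050
O: 1 × 15.999 = 15.9990
Summing the contributions gives the formula mass.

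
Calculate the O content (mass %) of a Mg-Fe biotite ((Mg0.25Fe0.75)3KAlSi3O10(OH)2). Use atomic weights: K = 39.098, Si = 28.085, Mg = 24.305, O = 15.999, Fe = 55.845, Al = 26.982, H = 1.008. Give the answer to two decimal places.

39.32 mass %

Molar mass of (Mg0.25Fe0.75)3KAlSi3O10(OH)2: 0.75×24.305 + 2.25×55.845 + 1×39.098 + 1×26.982 + 3×28.085 + 12×15.999 + 2×1.008 = 488.219 g/mol.
Mass of O per formula unit: 12 × 15.999 = 191.988 g.
Weight fraction O = 191.988 / 488.219 = 0.3932.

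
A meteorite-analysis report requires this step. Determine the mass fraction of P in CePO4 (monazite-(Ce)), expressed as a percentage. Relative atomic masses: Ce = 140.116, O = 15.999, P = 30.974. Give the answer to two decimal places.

Formula mass = 1×140.116 + 1×30.974 + 4×15.999 = 235.086 g/mol, of which 30.974 g is P.
So P makes up 30.974/235.086 = 0.1318 of the mass, i.e. 13.18%.

13.18 mass %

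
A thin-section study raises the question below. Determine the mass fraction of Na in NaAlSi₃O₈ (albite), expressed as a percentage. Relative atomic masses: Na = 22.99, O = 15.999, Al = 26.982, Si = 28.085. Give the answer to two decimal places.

8.77 weight percent

M(NaAlSi₃O₈) = 262.219 g/mol.
Na contributes 1 × 22.99 = 22.990 g per mole.
22.990/262.219 = 0.0877 → 8.77%.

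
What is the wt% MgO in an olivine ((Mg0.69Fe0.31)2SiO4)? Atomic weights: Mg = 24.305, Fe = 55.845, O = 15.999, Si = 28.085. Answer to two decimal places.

34.71 wt%

M((Mg0.69Fe0.31)2SiO4) = 160.246 g/mol; M(MgO) = 40.304 g/mol.
Moles MgO per formula unit = 1.38 Mg ÷ 1 = 1.3800.
MgO fraction = (1.3800 × 40.304) / 160.246 = 55.620/160.246 = 0.3471.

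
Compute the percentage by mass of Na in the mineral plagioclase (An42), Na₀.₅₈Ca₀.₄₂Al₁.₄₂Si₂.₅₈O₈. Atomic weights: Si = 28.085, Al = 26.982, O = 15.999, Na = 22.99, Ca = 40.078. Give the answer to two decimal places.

4.96 weight percent

Molar mass of Na₀.₅₈Ca₀.₄₂Al₁.₄₂Si₂.₅₈O₈: 0.58·22.99 + 0.42·40.078 + 1.42·26.982 + 2.58·28.085 + 8·15.999 = 268.933 g/mol.
Mass of Na per formula unit: 0.58 × 22.99 = 13.334 g.
Weight fraction Na = 13.334 / 268.933 = 0.0496.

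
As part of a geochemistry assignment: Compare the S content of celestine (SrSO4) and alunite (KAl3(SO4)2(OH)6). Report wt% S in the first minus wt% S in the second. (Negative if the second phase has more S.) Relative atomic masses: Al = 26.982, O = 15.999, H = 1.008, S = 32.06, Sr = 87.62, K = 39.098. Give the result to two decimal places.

First mineral: 32.060 g S in 183.676 g formula = 17.45 wt% S.
Second mineral: 64.120 g S in 414.198 g formula = 15.48 wt% S.
17.45% − 15.48% gives a difference of 1.97 percentage points.

1.97 percentage points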